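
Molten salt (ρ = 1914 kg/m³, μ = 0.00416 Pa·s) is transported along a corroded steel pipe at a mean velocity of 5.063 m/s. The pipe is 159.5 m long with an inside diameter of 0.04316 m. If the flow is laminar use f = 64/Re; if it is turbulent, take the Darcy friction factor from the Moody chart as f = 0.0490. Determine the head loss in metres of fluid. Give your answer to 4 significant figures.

Reynolds number Re = ρVD/μ = 1914 · 5.063 · 0.04316 / 0.00416 = 1.005e+05.
Re > 4000 → turbulent; use the Moody-chart value f = 0.0490.
Darcy-Weisbach: ΔP = f(L/D)(ρV²/2) = 0.049·(159.5/0.04316)·(1914·5.063²/2) = 0.049·3696·2.453e+04 = 4.442e+06 Pa.
Head loss h_f = ΔP/(ρg) = 4.442e+06/(1914·9.81) = 236.6 m.

h_f ≈ 236.6 m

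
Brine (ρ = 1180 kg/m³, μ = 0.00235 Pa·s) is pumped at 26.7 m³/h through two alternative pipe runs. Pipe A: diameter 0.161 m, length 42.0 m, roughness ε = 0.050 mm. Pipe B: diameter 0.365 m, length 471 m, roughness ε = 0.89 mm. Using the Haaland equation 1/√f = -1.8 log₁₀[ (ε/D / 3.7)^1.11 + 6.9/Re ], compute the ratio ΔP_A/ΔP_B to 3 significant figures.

ΔP_A/ΔP_B ≈ 3.97

Pipe A: V = Q/A = 0.007417/0.02036 = 0.3643 m/s; Re = 2.945e+04; ε/D = 0.000311; Haaland → f = 0.02411; ΔP_A = f(L/D)(ρV²/2) = 492.4 Pa.
Pipe B: V = Q/A = 0.007417/0.1046 = 0.07088 m/s; Re = 1.299e+04; ε/D = 0.00244; Haaland → f = 0.03247; ΔP_B = f(L/D)(ρV²/2) = 124.2 Pa.
ΔP_A/ΔP_B = 492.4/124.2 = 3.97.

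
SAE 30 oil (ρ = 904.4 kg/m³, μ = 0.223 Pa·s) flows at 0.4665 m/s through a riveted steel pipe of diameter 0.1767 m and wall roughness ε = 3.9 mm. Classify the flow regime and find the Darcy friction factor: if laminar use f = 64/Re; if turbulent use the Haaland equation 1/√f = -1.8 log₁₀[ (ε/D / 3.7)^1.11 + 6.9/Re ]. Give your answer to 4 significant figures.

Re = ρVD/μ = 904.4·0.4665·0.1767/0.223 = 334.3.
Re < 2300 → laminar, so f = 64/Re = 0.1914 (roughness is irrelevant in laminar flow).

f ≈ 0.1914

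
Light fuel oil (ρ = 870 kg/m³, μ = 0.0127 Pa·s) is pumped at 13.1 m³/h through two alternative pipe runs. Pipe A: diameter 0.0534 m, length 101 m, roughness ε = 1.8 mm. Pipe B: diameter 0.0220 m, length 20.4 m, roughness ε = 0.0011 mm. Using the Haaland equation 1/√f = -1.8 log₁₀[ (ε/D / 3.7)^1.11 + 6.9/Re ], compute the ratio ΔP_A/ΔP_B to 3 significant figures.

ΔP_A/ΔP_B ≈ 0.136

Pipe A: V = Q/A = 0.003639/0.00224 = 1.625 m/s; Re = 5944; ε/D = 0.0337; Haaland → f = 0.0649; ΔP_A = f(L/D)(ρV²/2) = 1.41e+05 Pa.
Pipe B: V = Q/A = 0.003639/0.0003801 = 9.573 m/s; Re = 1.443e+04; ε/D = 5e-05; Haaland → f = 0.02806; ΔP_B = f(L/D)(ρV²/2) = 1.037e+06 Pa.
ΔP_A/ΔP_B = 1.41e+05/1.037e+06 = 0.136.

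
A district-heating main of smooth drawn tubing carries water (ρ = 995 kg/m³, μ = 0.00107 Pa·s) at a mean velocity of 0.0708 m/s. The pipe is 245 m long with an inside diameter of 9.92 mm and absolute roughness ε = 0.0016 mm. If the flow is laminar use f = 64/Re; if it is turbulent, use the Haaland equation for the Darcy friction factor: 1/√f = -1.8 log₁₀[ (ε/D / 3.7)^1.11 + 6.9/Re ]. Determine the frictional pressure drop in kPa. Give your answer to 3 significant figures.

ΔP ≈ 6.04 kPa

Reynolds number Re = ρVD/μ = 995 · 0.0708 · 0.00992 / 0.00107 = 653.1.
Re < 2300 → laminar flow, so f = 64/Re = 64/653.1 = 0.09799 (the turbulent correlation is not needed).
Darcy-Weisbach: ΔP = f(L/D)(ρV²/2) = 0.09799·(245/0.00992)·(995·0.0708²/2) = 0.09799·2.47e+04·2.494 = 6035 Pa.
ΔP = 6035 Pa = 6.04 kPa.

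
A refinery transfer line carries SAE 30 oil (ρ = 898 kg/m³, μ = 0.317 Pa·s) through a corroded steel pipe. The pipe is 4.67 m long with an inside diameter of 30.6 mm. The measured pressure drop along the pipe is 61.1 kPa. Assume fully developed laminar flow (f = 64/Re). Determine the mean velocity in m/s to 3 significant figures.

V ≈ 1.21 m/s

For laminar flow, f = 64/Re with Re = ρVD/μ, so Darcy-Weisbach reduces to ΔP = 32μLV/D². Solving for V: V = ΔP·D²/(32μL) = 6.11e+04·(0.0306)²/(32·0.317·4.67) = 1.208 m/s.
Check: Re = ρVD/μ = 898·1.208·0.0306/0.317 = 104.7 < 2300, so the laminar assumption holds.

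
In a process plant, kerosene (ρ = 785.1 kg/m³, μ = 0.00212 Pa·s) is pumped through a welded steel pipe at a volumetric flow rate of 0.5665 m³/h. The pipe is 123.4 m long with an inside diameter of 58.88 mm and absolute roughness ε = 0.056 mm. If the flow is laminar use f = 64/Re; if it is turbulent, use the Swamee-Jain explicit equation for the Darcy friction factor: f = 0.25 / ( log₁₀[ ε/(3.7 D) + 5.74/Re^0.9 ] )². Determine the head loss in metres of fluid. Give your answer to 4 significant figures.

Q = 0.5665 m³/h = 0.5665/3600 = 0.0001574 m³/s.
Cross-sectional area A = πD²/4 = π(0.05888)²/4 = 0.002723 m²; mean velocity V = Q/A = 0.0001574/0.002723 = 0.05779 m/s.
Reynolds number Re = ρVD/μ = 785.1 · 0.05779 · 0.05888 / 0.00212 = 1260.
Re < 2300 → laminar flow, so f = 64/Re = 64/1260 = 0.05079 (the turbulent correlation is not needed).
Darcy-Weisbach: ΔP = f(L/D)(ρV²/2) = 0.05079·(123.4/0.05888)·(785.1·0.05779²/2) = 0.05079·2096·1.311 = 139.6 Pa.
Head loss h_f = ΔP/(ρg) = 139.6/(785.1·9.81) = 0.01812 m.

h_f ≈ 0.01812 m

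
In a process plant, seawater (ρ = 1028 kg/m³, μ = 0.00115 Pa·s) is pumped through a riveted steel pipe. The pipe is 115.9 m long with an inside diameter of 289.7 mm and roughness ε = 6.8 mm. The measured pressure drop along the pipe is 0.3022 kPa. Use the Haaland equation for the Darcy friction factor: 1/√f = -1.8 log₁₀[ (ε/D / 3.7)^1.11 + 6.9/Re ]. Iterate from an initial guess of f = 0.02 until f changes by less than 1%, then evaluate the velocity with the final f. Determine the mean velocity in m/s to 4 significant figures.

Rearranging Darcy-Weisbach: V = √(2·ΔP·D/(f·L·ρ)). With ε/D = 0.0068/0.2897 = 0.0235, iterate starting from f = 0.02:
  f = 0.02 → V = √(2·302.2·0.2897/(0.02·115.9·1028)) = 0.2711 m/s; Re = ρVD/μ = 7.02e+04; f → 0.05236
  f = 0.05236 → V = 0.1675 m/s; Re = 4.338e+04; f → 0.05267
Converged (Δf/f < 1%). With the final f = 0.05267: V = √(2·302.2·0.2897/(0.05267·115.9·1028)) = 0.167 m/s.

V ≈ 0.1670 m/s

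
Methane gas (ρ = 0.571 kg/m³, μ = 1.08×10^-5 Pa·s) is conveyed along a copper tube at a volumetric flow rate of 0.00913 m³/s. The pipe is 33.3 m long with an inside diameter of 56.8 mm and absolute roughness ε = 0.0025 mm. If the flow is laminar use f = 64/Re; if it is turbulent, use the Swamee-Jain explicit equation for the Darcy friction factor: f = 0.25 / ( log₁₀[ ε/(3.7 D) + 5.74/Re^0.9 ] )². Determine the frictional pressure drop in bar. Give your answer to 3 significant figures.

ΔP ≈ 6.60×10^-4 bar

Cross-sectional area A = πD²/4 = π(0.0568)²/4 = 0.002534 m²; mean velocity V = Q/A = 0.00913/0.002534 = 3.603 m/s.
Reynolds number Re = ρVD/μ = 0.571 · 3.603 · 0.0568 / 1.08e-05 = 1.082e+04.
Re > 4000 → turbulent. Relative roughness ε/D = 2.5e-06/0.0568 = 4.4e-05. Swamee-Jain: f = 0.25/(log₁₀[4.4e-05/3.7 + 5.74/1.082e+04^0.9])² = 0.25/(log₁₀[1.19e-05 + 0.00134])² = 0.25/(-2.868)² = 0.03039.
Darcy-Weisbach: ΔP = f(L/D)(ρV²/2) = 0.03039·(33.3/0.0568)·(0.571·3.603²/2) = 0.03039·586.3·3.707 = 66.04 Pa.
ΔP = 66.04 Pa = 6.60×10^-4 bar.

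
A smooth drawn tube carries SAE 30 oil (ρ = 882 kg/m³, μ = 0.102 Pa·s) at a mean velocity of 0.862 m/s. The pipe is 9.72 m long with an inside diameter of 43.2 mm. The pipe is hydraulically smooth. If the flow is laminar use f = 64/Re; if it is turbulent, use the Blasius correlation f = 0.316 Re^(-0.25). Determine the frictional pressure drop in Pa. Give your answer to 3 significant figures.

ΔP ≈ 14700 Pa

Reynolds number Re = ρVD/μ = 882 · 0.862 · 0.0432 / 0.102 = 322.
Re < 2300 → laminar flow, so f = 64/Re = 64/322 = 0.1988 (the turbulent correlation is not needed).
Darcy-Weisbach: ΔP = f(L/D)(ρV²/2) = 0.1988·(9.72/0.0432)·(882·0.862²/2) = 0.1988·225·327.7 = 1.465e+04 Pa.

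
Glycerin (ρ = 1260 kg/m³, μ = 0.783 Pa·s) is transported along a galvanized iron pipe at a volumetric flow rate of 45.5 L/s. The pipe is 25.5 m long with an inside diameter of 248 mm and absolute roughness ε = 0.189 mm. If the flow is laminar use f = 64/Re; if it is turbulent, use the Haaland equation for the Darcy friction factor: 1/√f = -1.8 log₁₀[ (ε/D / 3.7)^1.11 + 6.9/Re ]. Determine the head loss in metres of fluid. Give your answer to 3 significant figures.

h_f ≈ 0.792 m

Q = 45.5 L/s = 45.5/1000 = 0.0455 m³/s.
Cross-sectional area A = πD²/4 = π(0.248)²/4 = 0.04831 m²; mean velocity V = Q/A = 0.0455/0.04831 = 0.9419 m/s.
Reynolds number Re = ρVD/μ = 1260 · 0.9419 · 0.248 / 0.783 = 375.9.
Re < 2300 → laminar flow, so f = 64/Re = 64/375.9 = 0.1703 (the turbulent correlation is not needed).
Darcy-Weisbach: ΔP = f(L/D)(ρV²/2) = 0.1703·(25.5/0.248)·(1260·0.9419²/2) = 0.1703·102.8·559 = 9785 Pa.
Head loss h_f = ΔP/(ρg) = 9785/(1260·9.81) = 0.792 m.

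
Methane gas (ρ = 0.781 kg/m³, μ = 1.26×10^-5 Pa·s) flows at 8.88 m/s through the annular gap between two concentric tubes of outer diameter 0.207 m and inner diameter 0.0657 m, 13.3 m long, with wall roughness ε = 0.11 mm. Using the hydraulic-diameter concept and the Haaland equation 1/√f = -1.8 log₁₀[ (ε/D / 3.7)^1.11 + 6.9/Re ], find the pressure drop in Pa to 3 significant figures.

Hydraulic diameter D_h = 4A/P = D_o - D_i = 0.207 - 0.0657 = 0.1413 m.
Re = ρVD_h/μ = 0.781·8.88·0.1413/1.26e-05 = 7.777e+04.
ε/D_h = 0.00011/0.1413 = 0.000778; Haaland gives 1/√f = -1.8 log₁₀[8.29e-05+8.87e-05] = 6.778, so f = 0.02177.
ΔP = f(L/D_h)(ρV²/2) = 0.02177·13.3/0.1413·30.79 = 63.09 Pa.

ΔP ≈ 63.1 Pa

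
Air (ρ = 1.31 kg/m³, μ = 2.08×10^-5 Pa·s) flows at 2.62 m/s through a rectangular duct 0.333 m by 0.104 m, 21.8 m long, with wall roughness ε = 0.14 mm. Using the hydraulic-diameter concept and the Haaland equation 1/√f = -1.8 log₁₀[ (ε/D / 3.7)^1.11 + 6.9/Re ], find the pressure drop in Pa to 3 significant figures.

Hydraulic diameter D_h = 4A/P = 4·(0.333·0.104)/(2·(0.333+0.104)) = 0.1385/0.874 = 0.1585 m.
Re = ρVD_h/μ = 1.31·2.62·0.1585/2.08e-05 = 2.615e+04.
ε/D_h = 0.00014/0.1585 = 0.000883; Haaland gives 1/√f = -1.8 log₁₀[9.54e-05+0.000264] = 6.2, so f = 0.02601.
ΔP = f(L/D_h)(ρV²/2) = 0.02601·21.8/0.1585·4.496 = 16.09 Pa.

ΔP ≈ 16.1 Pa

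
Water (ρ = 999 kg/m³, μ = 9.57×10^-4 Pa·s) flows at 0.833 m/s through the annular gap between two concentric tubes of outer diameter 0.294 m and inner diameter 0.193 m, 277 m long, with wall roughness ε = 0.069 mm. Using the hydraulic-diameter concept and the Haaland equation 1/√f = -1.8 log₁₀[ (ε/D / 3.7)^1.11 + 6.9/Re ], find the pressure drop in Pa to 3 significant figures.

Hydraulic diameter D_h = 4A/P = D_o - D_i = 0.294 - 0.193 = 0.101 m.
Re = ρVD_h/μ = 999·0.833·0.101/0.000957 = 8.783e+04.
ε/D_h = 6.9e-05/0.101 = 0.000683; Haaland gives 1/√f = -1.8 log₁₀[7.17e-05+7.86e-05] = 6.882, so f = 0.02112.
ΔP = f(L/D_h)(ρV²/2) = 0.02112·277/0.101·346.6 = 2.007e+04 Pa.

ΔP ≈ 20100 Pa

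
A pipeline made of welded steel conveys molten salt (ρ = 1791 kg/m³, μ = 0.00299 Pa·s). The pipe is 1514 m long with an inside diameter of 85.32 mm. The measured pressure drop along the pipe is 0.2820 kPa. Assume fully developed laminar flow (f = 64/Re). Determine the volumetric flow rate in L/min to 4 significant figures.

Q ≈ 4.861 L/min

For laminar flow, f = 64/Re with Re = ρVD/μ, so Darcy-Weisbach reduces to ΔP = 32μLV/D². Solving for V: V = ΔP·D²/(32μL) = 282·(0.08532)²/(32·0.00299·1514) = 0.01417 m/s.
Check: Re = ρVD/μ = 1791·0.01417·0.08532/0.00299 = 724.2 < 2300, so the laminar assumption holds.
Q = V·A = 0.01417·(π/4·0.08532²) = 8.102e-05 m³/s = 4.861 L/min.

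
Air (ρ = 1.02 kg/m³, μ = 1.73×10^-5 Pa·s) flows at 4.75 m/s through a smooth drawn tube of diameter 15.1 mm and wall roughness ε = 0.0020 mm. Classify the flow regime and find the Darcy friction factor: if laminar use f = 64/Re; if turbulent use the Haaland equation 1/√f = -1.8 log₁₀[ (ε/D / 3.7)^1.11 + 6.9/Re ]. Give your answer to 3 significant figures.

f ≈ 0.0398

Re = ρVD/μ = 1.02·4.75·0.0151/1.73e-05 = 4229.
Re > 4000 → turbulent. ε/D = 2e-06/0.0151 = 0.000132; Haaland: 1/√f = -1.8 log₁₀[1.16e-05 + 0.00163] = 5.012, so f = 0.03981.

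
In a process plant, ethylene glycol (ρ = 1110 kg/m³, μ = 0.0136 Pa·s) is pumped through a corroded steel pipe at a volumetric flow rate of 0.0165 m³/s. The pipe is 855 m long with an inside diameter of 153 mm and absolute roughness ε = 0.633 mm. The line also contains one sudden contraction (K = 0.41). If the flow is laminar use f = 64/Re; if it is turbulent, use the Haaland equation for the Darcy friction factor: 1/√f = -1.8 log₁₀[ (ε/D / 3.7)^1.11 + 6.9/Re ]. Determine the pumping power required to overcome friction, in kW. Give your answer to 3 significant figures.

P ≈ 1.47 kW

Cross-sectional area A = πD²/4 = π(0.153)²/4 = 0.01839 m²; mean velocity V = Q/A = 0.0165/0.01839 = 0.8975 m/s.
Reynolds number Re = ρVD/μ = 1110 · 0.8975 · 0.153 / 0.0136 = 1.121e+04.
Re > 4000 → turbulent. Relative roughness ε/D = 0.000633/0.153 = 0.00414. Haaland: 1/√f = -1.8 log₁₀[(0.00414/3.7)^1.11 + 6.9/1.121e+04] = -1.8 log₁₀[0.000529 + 0.000616] = 5.294, so f = 0.03568.
Total minor-loss coefficient ΣK = 1·0.41 = 0.41.
ΔP = [f·L/D + ΣK]·(ρV²/2) = [0.03568·855/0.153 + 0.41]·(1110·0.8975²/2) = [199.4 + 0.41]·447 = 8.931e+04 Pa.
Pumping power P = QΔP = 0.0165·8.931e+04 = 1474 W = 1.47 kW.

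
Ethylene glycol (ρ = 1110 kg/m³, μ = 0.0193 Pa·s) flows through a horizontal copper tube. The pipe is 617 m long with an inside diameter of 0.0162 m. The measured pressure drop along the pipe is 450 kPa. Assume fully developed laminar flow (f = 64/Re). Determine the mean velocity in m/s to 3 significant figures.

For laminar flow, f = 64/Re with Re = ρVD/μ, so Darcy-Weisbach reduces to ΔP = 32μLV/D². Solving for V: V = ΔP·D²/(32μL) = 4.5e+05·(0.0162)²/(32·0.0193·617) = 0.3099 m/s.
Check: Re = ρVD/μ = 1110·0.3099·0.0162/0.0193 = 288.8 < 2300, so the laminar assumption holds.

V ≈ 0.310 m/s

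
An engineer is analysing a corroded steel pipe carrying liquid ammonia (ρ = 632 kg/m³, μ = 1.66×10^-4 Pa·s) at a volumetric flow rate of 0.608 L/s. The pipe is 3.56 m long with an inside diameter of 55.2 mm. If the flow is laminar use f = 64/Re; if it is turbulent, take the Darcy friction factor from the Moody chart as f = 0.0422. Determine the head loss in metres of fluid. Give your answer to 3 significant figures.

Q = 0.608 L/s = 0.608/1000 = 0.000608 m³/s.
Cross-sectional area A = πD²/4 = π(0.0552)²/4 = 0.002393 m²; mean velocity V = Q/A = 0.000608/0.002393 = 0.2541 m/s.
Reynolds number Re = ρVD/μ = 632 · 0.2541 · 0.0552 / 0.000166 = 5.339e+04.
Re > 4000 → turbulent; use the Moody-chart value f = 0.0422.
Darcy-Weisbach: ΔP = f(L/D)(ρV²/2) = 0.0422·(3.56/0.0552)·(632·0.2541²/2) = 0.0422·64.49·20.4 = 55.51 Pa.
Head loss h_f = ΔP/(ρg) = 55.51/(632·9.81) = 0.00895 m.

h_f ≈ 0.00895 m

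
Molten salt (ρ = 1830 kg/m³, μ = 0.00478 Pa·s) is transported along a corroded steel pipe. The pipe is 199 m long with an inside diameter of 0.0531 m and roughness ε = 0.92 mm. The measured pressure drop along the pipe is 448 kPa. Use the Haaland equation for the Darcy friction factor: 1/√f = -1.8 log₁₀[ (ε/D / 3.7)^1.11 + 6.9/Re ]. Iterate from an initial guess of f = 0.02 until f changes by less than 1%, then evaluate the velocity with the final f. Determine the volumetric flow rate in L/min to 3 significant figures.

Rearranging Darcy-Weisbach: V = √(2·ΔP·D/(f·L·ρ)). With ε/D = 0.00092/0.0531 = 0.0173, iterate starting from f = 0.02:
  f = 0.02 → V = √(2·4.48e+05·0.0531/(0.02·199·1830)) = 2.556 m/s; Re = ρVD/μ = 5.196e+04; f → 0.04695
  f = 0.04695 → V = 1.668 m/s; Re = 3.391e+04; f → 0.04735
Converged (Δf/f < 1%). With the final f = 0.04735: V = √(2·4.48e+05·0.0531/(0.04735·199·1830)) = 1.661 m/s.
Q = V·A = 1.661·(π/4·0.0531²) = 0.003678 m³/s = 221 L/min.

Q ≈ 221 L/min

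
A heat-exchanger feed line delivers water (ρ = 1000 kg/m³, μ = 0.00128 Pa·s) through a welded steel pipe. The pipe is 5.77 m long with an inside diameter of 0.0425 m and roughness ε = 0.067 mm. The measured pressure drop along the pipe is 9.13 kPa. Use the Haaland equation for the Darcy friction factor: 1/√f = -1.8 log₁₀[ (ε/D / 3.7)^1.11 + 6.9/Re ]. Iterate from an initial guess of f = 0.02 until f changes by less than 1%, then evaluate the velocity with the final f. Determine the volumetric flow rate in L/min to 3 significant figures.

Rearranging Darcy-Weisbach: V = √(2·ΔP·D/(f·L·ρ)). With ε/D = 6.7e-05/0.0425 = 0.00158, iterate starting from f = 0.02:
  f = 0.02 → V = √(2·9130·0.0425/(0.02·5.77·1000)) = 2.593 m/s; Re = ρVD/μ = 8.61e+04; f → 0.02405
  f = 0.02405 → V = 2.365 m/s; Re = 7.852e+04; f → 0.02422
Converged (Δf/f < 1%). With the final f = 0.02422: V = √(2·9130·0.0425/(0.02422·5.77·1000)) = 2.356 m/s.
Q = V·A = 2.356·(π/4·0.0425²) = 0.003343 m³/s = 201 L/min.

Q ≈ 201 L/min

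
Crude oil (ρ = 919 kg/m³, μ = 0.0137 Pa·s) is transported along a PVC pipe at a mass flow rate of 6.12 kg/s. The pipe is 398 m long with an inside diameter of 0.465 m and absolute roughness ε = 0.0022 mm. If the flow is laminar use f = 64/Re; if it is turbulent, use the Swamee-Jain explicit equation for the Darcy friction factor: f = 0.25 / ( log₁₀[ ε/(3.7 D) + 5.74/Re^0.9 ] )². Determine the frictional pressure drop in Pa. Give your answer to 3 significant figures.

ΔP ≈ 31.6 Pa

A = πD²/4 = π(0.465)²/4 = 0.1698 m²; mean velocity V = ṁ/(ρA) = 6.12/(919 · 0.1698) = 0.03921 m/s.
Reynolds number Re = ρVD/μ = 919 · 0.03921 · 0.465 / 0.0137 = 1223.
Re < 2300 → laminar flow, so f = 64/Re = 64/1223 = 0.05232 (the turbulent correlation is not needed).
Darcy-Weisbach: ΔP = f(L/D)(ρV²/2) = 0.05232·(398/0.465)·(919·0.03921²/2) = 0.05232·855.9·0.7066 = 31.64 Pa.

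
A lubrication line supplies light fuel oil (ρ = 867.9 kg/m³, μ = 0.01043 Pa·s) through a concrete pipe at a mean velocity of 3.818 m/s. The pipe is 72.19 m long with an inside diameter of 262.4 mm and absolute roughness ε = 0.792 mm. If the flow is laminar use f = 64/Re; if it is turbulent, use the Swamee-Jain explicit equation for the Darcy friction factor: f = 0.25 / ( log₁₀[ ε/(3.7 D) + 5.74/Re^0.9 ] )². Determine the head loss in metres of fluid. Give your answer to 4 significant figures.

h_f ≈ 5.726 m

Reynolds number Re = ρVD/μ = 867.9 · 3.818 · 0.2624 / 0.0104 = 8.337e+04.
Re > 4000 → turbulent. Relative roughness ε/D = 0.000792/0.2624 = 0.00302. Swamee-Jain: f = 0.25/(log₁₀[0.00302/3.7 + 5.74/8.337e+04^0.9])² = 0.25/(log₁₀[0.000816 + 0.000214])² = 0.25/(-2.987)² = 0.02801.
Darcy-Weisbach: ΔP = f(L/D)(ρV²/2) = 0.02801·(72.19/0.2624)·(867.9·3.818²/2) = 0.02801·275.1·6326 = 4.875e+04 Pa.
Head loss h_f = ΔP/(ρg) = 4.875e+04/(867.9·9.81) = 5.726 m.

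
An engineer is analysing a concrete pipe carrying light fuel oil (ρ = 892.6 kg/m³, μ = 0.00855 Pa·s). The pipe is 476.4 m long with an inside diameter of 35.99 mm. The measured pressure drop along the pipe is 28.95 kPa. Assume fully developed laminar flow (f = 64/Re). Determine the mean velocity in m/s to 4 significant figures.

For laminar flow, f = 64/Re with Re = ρVD/μ, so Darcy-Weisbach reduces to ΔP = 32μLV/D². Solving for V: V = ΔP·D²/(32μL) = 2.895e+04·(0.03599)²/(32·0.00855·476.4) = 0.2877 m/s.
Check: Re = ρVD/μ = 892.6·0.2877·0.03599/0.00855 = 1081 < 2300, so the laminar assumption holds.

V ≈ 0.2877 m/s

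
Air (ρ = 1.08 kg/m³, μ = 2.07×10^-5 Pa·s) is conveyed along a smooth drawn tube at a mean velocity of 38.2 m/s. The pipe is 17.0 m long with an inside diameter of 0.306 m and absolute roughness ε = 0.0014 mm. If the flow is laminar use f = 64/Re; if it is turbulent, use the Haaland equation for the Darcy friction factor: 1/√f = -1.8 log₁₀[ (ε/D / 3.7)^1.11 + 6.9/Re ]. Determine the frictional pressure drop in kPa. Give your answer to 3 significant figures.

Reynolds number Re = ρVD/μ = 1.08 · 38.2 · 0.306 / 2.07e-05 = 6.099e+05.
Re > 4000 → turbulent. Relative roughness ε/D = 1.4e-06/0.306 = 4.58e-06. Haaland: 1/√f = -1.8 log₁₀[(4.58e-06/3.7)^1.11 + 6.9/6.099e+05] = -1.8 log₁₀[2.77e-07 + 1.13e-05] = 8.885, so f = 0.01267.
Darcy-Weisbach: ΔP = f(L/D)(ρV²/2) = 0.01267·(17/0.306)·(1.08·38.2²/2) = 0.01267·55.56·788 = 554.6 Pa.
ΔP = 554.6 Pa = 0.555 kPa.

ΔP ≈ 0.555 kPa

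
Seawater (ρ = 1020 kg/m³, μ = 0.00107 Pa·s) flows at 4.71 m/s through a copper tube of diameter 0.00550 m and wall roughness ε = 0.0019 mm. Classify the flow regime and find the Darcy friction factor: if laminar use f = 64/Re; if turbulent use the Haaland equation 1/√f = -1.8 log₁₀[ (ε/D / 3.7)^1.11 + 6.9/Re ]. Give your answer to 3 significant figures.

f ≈ 0.0251

Re = ρVD/μ = 1020·4.71·0.0055/0.00107 = 2.469e+04.
Re > 4000 → turbulent. ε/D = 1.9e-06/0.0055 = 0.000345; Haaland: 1/√f = -1.8 log₁₀[3.36e-05 + 0.000279] = 6.308, so f = 0.02513.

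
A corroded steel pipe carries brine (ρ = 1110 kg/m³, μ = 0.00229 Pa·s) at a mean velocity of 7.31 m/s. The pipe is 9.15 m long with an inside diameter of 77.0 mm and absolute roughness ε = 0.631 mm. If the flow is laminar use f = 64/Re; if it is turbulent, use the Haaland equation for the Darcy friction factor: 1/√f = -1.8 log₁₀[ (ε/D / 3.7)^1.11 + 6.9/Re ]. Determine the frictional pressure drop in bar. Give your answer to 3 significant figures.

Reynolds number Re = ρVD/μ = 1110 · 7.31 · 0.077 / 0.00229 = 2.728e+05.
Re > 4000 → turbulent. Relative roughness ε/D = 0.000631/0.077 = 0.00819. Haaland: 1/√f = -1.8 log₁₀[(0.00819/3.7)^1.11 + 6.9/2.728e+05] = -1.8 log₁₀[0.00113 + 2.53e-05] = 5.287, so f = 0.03578.
Darcy-Weisbach: ΔP = f(L/D)(ρV²/2) = 0.03578·(9.15/0.077)·(1110·7.31²/2) = 0.03578·118.8·2.966e+04 = 1.261e+05 Pa.
ΔP = 1.261e+05 Pa = 1.26 bar.

ΔP ≈ 1.26 bar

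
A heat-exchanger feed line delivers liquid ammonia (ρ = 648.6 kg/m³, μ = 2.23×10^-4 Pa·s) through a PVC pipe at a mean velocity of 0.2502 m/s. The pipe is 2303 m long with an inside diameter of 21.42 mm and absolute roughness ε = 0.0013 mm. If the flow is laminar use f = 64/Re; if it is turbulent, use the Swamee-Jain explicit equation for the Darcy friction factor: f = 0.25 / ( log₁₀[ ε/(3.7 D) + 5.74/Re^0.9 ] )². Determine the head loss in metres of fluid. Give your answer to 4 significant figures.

h_f ≈ 9.483 m

Reynolds number Re = ρVD/μ = 648.6 · 0.2502 · 0.02142 / 0.000223 = 1.559e+04.
Re > 4000 → turbulent. Relative roughness ε/D = 1.3e-06/0.02142 = 6.07e-05. Swamee-Jain: f = 0.25/(log₁₀[6.07e-05/3.7 + 5.74/1.559e+04^0.9])² = 0.25/(log₁₀[1.64e-05 + 0.000967])² = 0.25/(-3.007)² = 0.02764.
Darcy-Weisbach: ΔP = f(L/D)(ρV²/2) = 0.02764·(2303/0.02142)·(648.6·0.2502²/2) = 0.02764·1.075e+05·20.3 = 6.034e+04 Pa.
Head loss h_f = ΔP/(ρg) = 6.034e+04/(648.6·9.81) = 9.483 m.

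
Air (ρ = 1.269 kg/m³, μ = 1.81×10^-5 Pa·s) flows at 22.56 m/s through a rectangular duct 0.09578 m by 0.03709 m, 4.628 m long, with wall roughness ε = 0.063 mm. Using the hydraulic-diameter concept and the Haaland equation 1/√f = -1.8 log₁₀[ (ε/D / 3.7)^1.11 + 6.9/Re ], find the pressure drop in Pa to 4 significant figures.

ΔP ≈ 639.8 Pa

Hydraulic diameter D_h = 4A/P = 4·(0.09578·0.03709)/(2·(0.09578+0.03709)) = 0.01421/0.2657 = 0.05347 m.
Re = ρVD_h/μ = 1.269·22.56·0.05347/1.81e-05 = 8.458e+04.
ε/D_h = 6.3e-05/0.05347 = 0.00118; Haaland gives 1/√f = -1.8 log₁₀[0.000131+8.16e-05] = 6.609, so f = 0.02289.
ΔP = f(L/D_h)(ρV²/2) = 0.02289·4.628/0.05347·322.9 = 639.8 Pa.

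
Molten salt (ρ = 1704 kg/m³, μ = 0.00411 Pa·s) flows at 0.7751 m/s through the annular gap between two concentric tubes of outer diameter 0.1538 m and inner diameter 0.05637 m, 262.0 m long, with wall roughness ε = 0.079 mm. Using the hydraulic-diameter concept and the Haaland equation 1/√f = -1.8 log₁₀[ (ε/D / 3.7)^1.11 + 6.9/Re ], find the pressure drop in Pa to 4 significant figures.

Hydraulic diameter D_h = 4A/P = D_o - D_i = 0.1538 - 0.05637 = 0.09743 m.
Re = ρVD_h/μ = 1704·0.7751·0.09743/0.00411 = 3.131e+04.
ε/D_h = 7.9e-05/0.09743 = 0.000811; Haaland gives 1/√f = -1.8 log₁₀[8.67e-05+0.00022] = 6.323, so f = 0.02501.
ΔP = f(L/D_h)(ρV²/2) = 0.02501·262/0.09743·511.9 = 3.443e+04 Pa.

ΔP ≈ 34430 Pa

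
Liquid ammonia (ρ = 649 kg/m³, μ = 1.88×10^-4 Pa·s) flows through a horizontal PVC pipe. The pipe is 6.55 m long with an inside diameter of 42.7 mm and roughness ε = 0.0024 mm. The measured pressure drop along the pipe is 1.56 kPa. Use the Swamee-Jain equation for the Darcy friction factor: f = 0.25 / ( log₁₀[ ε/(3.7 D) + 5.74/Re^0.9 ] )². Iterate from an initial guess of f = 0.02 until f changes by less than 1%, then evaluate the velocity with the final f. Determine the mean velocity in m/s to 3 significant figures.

V ≈ 1.40 m/s

Rearranging Darcy-Weisbach: V = √(2·ΔP·D/(f·L·ρ)). With ε/D = 2.4e-06/0.0427 = 5.62e-05, iterate starting from f = 0.02:
  f = 0.02 → V = √(2·1560·0.0427/(0.02·6.55·649)) = 1.252 m/s; Re = ρVD/μ = 1.845e+05; f → 0.01626
  f = 0.01626 → V = 1.388 m/s; Re = 2.047e+05; f → 0.01597
  f = 0.01597 → V = 1.401 m/s; Re = 2.065e+05; f → 0.01594
Converged (Δf/f < 1%). With the final f = 0.01594: V = √(2·1560·0.0427/(0.01594·6.55·649)) = 1.402 m/s.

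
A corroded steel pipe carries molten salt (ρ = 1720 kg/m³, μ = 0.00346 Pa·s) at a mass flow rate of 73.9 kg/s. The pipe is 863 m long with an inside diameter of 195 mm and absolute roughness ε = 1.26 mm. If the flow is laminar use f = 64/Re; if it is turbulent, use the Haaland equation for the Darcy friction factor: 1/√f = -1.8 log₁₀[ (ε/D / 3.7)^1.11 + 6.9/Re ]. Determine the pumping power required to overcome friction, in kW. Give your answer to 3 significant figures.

A = πD²/4 = π(0.195)²/4 = 0.02986 m²; mean velocity V = ṁ/(ρA) = 73.9/(1720 · 0.02986) = 1.439 m/s.
Reynolds number Re = ρVD/μ = 1720 · 1.439 · 0.195 / 0.00346 = 1.395e+05.
Re > 4000 → turbulent. Relative roughness ε/D = 0.00126/0.195 = 0.00646. Haaland: 1/√f = -1.8 log₁₀[(0.00646/3.7)^1.11 + 6.9/1.395e+05] = -1.8 log₁₀[0.000868 + 4.95e-05] = 5.467, so f = 0.03346.
Darcy-Weisbach: ΔP = f(L/D)(ρV²/2) = 0.03346·(863/0.195)·(1720·1.439²/2) = 0.03346·4426·1780 = 2.636e+05 Pa.
Q = ṁ/ρ = 73.9/1720 = 0.04297 m³/s.
Pumping power P = QΔP = 0.04297·2.636e+05 = 11320 W = 11.3 kW.

P ≈ 11.3 kW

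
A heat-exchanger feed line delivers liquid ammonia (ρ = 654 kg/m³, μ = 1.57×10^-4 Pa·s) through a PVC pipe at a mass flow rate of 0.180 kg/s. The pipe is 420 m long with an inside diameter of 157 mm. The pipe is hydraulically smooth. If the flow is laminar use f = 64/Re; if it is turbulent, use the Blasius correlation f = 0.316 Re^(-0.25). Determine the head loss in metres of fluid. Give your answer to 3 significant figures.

h_f ≈ 8.87×10^-4 m

A = πD²/4 = π(0.157)²/4 = 0.01936 m²; mean velocity V = ṁ/(ρA) = 0.18/(654 · 0.01936) = 0.01422 m/s.
Reynolds number Re = ρVD/μ = 654 · 0.01422 · 0.157 / 0.000157 = 9298.
Re > 4000 → turbulent. Smooth-pipe (Blasius): f = 0.316 Re^(-0.25) = 0.316/(9298)^0.25 = 0.03218.
Darcy-Weisbach: ΔP = f(L/D)(ρV²/2) = 0.03218·(420/0.157)·(654·0.01422²/2) = 0.03218·2675·0.06609 = 5.69 Pa.
Head loss h_f = ΔP/(ρg) = 5.69/(654·9.81) = 8.87×10^-4 m.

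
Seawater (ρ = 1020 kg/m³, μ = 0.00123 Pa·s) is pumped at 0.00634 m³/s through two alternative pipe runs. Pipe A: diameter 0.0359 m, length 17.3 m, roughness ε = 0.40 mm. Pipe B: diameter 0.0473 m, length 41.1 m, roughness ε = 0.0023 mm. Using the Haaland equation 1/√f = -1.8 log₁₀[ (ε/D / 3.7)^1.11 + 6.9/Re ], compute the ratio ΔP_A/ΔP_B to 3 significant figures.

Pipe A: V = Q/A = 0.00634/0.001012 = 6.263 m/s; Re = 1.865e+05; ε/D = 0.0111; Haaland → f = 0.03969; ΔP_A = f(L/D)(ρV²/2) = 3.827e+05 Pa.
Pipe B: V = Q/A = 0.00634/0.001757 = 3.608 m/s; Re = 1.415e+05; ε/D = 4.86e-05; Haaland → f = 0.01685; ΔP_B = f(L/D)(ρV²/2) = 9.724e+04 Pa.
ΔP_A/ΔP_B = 3.827e+05/9.724e+04 = 3.94.

ΔP_A/ΔP_B ≈ 3.94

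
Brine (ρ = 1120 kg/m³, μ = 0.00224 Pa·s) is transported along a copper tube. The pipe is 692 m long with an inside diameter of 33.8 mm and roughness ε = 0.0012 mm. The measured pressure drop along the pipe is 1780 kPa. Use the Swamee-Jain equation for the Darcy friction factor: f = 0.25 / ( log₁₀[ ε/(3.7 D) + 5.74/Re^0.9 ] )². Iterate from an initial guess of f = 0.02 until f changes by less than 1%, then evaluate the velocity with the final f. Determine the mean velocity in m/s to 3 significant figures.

V ≈ 2.70 m/s

Rearranging Darcy-Weisbach: V = √(2·ΔP·D/(f·L·ρ)). With ε/D = 1.2e-06/0.0338 = 3.55e-05, iterate starting from f = 0.02:
  f = 0.02 → V = √(2·1.78e+06·0.0338/(0.02·692·1120)) = 2.786 m/s; Re = ρVD/μ = 4.709e+04; f → 0.02119
  f = 0.02119 → V = 2.707 m/s; Re = 4.575e+04; f → 0.02132
Converged (Δf/f < 1%). With the final f = 0.02132: V = √(2·1.78e+06·0.0338/(0.02132·692·1120)) = 2.698 m/s.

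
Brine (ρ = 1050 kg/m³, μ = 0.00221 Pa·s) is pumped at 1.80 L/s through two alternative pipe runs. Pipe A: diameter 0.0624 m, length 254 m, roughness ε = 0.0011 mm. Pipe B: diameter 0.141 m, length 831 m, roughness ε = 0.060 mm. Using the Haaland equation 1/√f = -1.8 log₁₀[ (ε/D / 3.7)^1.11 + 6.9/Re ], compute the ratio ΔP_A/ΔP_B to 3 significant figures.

ΔP_A/ΔP_B ≈ 14.3

Pipe A: V = Q/A = 0.0018/0.003058 = 0.5886 m/s; Re = 1.745e+04; ε/D = 1.76e-05; Haaland → f = 0.02667; ΔP_A = f(L/D)(ρV²/2) = 1.975e+04 Pa.
Pipe B: V = Q/A = 0.0018/0.01561 = 0.1153 m/s; Re = 7723; ε/D = 0.000426; Haaland → f = 0.03365; ΔP_B = f(L/D)(ρV²/2) = 1383 Pa.
ΔP_A/ΔP_B = 1.975e+04/1383 = 14.3.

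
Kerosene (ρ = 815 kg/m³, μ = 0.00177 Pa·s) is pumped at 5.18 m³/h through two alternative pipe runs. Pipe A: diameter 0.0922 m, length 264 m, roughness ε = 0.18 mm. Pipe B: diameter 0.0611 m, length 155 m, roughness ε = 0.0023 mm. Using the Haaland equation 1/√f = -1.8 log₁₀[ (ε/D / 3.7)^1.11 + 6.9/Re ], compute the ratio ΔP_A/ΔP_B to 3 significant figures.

Pipe A: V = Q/A = 0.001439/0.006677 = 0.2155 m/s; Re = 9149; ε/D = 0.00195; Haaland → f = 0.03414; ΔP_A = f(L/D)(ρV²/2) = 1850 Pa.
Pipe B: V = Q/A = 0.001439/0.002932 = 0.4907 m/s; Re = 1.381e+04; ε/D = 3.76e-05; Haaland → f = 0.02836; ΔP_B = f(L/D)(ρV²/2) = 7061 Pa.
ΔP_A/ΔP_B = 1850/7061 = 0.262.

ΔP_A/ΔP_B ≈ 0.262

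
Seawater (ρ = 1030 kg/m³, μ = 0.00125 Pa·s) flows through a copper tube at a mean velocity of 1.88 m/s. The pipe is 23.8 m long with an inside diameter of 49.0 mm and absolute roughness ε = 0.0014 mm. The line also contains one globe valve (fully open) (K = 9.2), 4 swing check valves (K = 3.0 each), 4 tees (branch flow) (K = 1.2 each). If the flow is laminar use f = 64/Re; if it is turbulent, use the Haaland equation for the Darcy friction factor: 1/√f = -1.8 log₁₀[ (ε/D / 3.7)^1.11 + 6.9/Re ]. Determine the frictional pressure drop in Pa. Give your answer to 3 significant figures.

Reynolds number Re = ρVD/μ = 1030 · 1.88 · 0.049 / 0.00125 = 7.591e+04.
Re > 4000 → turbulent. Relative roughness ε/D = 1.4e-06/0.049 = 2.86e-05. Haaland: 1/√f = -1.8 log₁₀[(2.86e-05/3.7)^1.11 + 6.9/7.591e+04] = -1.8 log₁₀[2.12e-06 + 9.09e-05] = 7.257, so f = 0.01899.
Total minor-loss coefficient ΣK = 1·9.2 + 4·3 + 4·1.2 = 26.
ΔP = [f·L/D + ΣK]·(ρV²/2) = [0.01899·23.8/0.049 + 26]·(1030·1.88²/2) = [9.224 + 26]·1820 = 6.412e+04 Pa.

ΔP ≈ 64100 Pa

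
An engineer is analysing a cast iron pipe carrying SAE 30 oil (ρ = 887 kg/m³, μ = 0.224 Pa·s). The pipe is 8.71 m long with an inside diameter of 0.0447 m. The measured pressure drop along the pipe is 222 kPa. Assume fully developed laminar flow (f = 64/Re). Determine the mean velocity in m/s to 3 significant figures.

V ≈ 7.10 m/s

For laminar flow, f = 64/Re with Re = ρVD/μ, so Darcy-Weisbach reduces to ΔP = 32μLV/D². Solving for V: V = ΔP·D²/(32μL) = 2.22e+05·(0.0447)²/(32·0.224·8.71) = 7.105 m/s.
Check: Re = ρVD/μ = 887·7.105·0.0447/0.224 = 1258 < 2300, so the laminar assumption holds.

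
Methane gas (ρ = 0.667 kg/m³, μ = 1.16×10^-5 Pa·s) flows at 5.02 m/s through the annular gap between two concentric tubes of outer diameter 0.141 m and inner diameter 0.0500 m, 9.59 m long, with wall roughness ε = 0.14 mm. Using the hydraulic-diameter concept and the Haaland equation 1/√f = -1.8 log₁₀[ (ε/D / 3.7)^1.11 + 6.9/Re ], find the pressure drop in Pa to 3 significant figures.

ΔP ≈ 24.3 Pa

Hydraulic diameter D_h = 4A/P = D_o - D_i = 0.141 - 0.05 = 0.091 m.
Re = ρVD_h/μ = 0.667·5.02·0.091/1.16e-05 = 2.627e+04.
ε/D_h = 0.00014/0.091 = 0.00154; Haaland gives 1/√f = -1.8 log₁₀[0.000177+0.000263] = 6.043, so f = 0.02738.
ΔP = f(L/D_h)(ρV²/2) = 0.02738·9.59/0.091·8.404 = 24.25 Pa.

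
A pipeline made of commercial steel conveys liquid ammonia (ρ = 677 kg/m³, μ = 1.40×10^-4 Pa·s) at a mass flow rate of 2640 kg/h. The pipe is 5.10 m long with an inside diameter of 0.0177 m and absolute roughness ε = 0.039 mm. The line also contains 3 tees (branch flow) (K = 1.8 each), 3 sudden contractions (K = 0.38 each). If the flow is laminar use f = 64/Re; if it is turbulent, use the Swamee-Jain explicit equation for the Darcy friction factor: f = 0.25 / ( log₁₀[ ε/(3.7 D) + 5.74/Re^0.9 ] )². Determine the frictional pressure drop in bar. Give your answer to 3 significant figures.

ṁ = 2640 kg/h = 2640/3600 = 0.7333 kg/s.
A = πD²/4 = π(0.0177)²/4 = 0.0002461 m²; mean velocity V = ṁ/(ρA) = 0.7333/(677 · 0.0002461) = 4.402 m/s.
Reynolds number Re = ρVD/μ = 677 · 4.402 · 0.0177 / 0.00014 = 3.768e+05.
Re > 4000 → turbulent. Relative roughness ε/D = 3.9e-05/0.0177 = 0.0022. Swamee-Jain: f = 0.25/(log₁₀[0.0022/3.7 + 5.74/3.768e+05^0.9])² = 0.25/(log₁₀[0.000596 + 5.5e-05])² = 0.25/(-3.187)² = 0.02462.
Total minor-loss coefficient ΣK = 3·1.8 + 3·0.38 = 6.54.
ΔP = [f·L/D + ΣK]·(ρV²/2) = [0.02462·5.1/0.0177 + 6.54]·(677·4.402²/2) = [7.093 + 6.54]·6560 = 8.944e+04 Pa.
ΔP = 8.944e+04 Pa = 0.894 bar.

ΔP ≈ 0.894 bar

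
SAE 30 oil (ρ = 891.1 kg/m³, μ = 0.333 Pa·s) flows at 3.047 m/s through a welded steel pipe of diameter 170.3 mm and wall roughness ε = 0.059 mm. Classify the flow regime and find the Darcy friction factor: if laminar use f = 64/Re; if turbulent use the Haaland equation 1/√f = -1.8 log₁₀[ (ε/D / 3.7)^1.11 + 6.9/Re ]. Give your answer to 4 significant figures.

f ≈ 0.04609

Re = ρVD/μ = 891.1·3.047·0.1703/0.333 = 1389.
Re < 2300 → laminar, so f = 64/Re = 0.04609 (roughness is irrelevant in laminar flow).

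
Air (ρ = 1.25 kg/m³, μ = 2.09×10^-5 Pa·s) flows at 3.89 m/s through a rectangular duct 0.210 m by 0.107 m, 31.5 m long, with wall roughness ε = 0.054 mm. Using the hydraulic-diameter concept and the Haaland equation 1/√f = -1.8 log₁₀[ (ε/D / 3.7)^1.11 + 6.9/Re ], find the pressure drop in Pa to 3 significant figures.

Hydraulic diameter D_h = 4A/P = 4·(0.21·0.107)/(2·(0.21+0.107)) = 0.08988/0.634 = 0.1418 m.
Re = ρVD_h/μ = 1.25·3.89·0.1418/2.09e-05 = 3.298e+04.
ε/D_h = 5.4e-05/0.1418 = 0.000381; Haaland gives 1/√f = -1.8 log₁₀[3.75e-05+0.000209] = 6.494, so f = 0.02371.
ΔP = f(L/D_h)(ρV²/2) = 0.02371·31.5/0.1418·9.458 = 49.83 Pa.

ΔP ≈ 49.8 Pa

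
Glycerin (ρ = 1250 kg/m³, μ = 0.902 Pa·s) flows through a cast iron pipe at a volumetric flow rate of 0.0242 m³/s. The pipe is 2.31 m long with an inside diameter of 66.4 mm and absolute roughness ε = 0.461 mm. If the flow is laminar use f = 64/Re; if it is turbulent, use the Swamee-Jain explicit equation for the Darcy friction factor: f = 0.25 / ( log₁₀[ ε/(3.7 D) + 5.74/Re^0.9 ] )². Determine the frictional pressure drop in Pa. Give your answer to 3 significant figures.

Cross-sectional area A = πD²/4 = π(0.0664)²/4 = 0.003463 m²; mean velocity V = Q/A = 0.0242/0.003463 = 6.989 m/s.
Reynolds number Re = ρVD/μ = 1250 · 6.989 · 0.0664 / 0.902 = 643.1.
Re < 2300 → laminar flow, so f = 64/Re = 64/643.1 = 0.09952 (the turbulent correlation is not needed).
Darcy-Weisbach: ΔP = f(L/D)(ρV²/2) = 0.09952·(2.31/0.0664)·(1250·6.989²/2) = 0.09952·34.79·3.053e+04 = 1.057e+05 Pa.

ΔP ≈ 106000 Pa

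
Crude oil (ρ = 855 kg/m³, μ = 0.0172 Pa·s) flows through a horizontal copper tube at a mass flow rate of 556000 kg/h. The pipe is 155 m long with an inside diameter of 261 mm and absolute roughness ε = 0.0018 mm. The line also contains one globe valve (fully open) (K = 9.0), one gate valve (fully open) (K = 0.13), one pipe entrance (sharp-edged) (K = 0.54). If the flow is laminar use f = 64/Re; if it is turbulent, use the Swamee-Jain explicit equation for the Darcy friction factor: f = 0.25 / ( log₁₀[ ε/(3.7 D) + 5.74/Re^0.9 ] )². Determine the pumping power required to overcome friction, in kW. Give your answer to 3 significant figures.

ṁ = 556000 kg/h = 556000/3600 = 154.4 kg/s.
A = πD²/4 = π(0.261)²/4 = 0.0535 m²; mean velocity V = ṁ/(ρA) = 154.4/(855 · 0.0535) = 3.376 m/s.
Reynolds number Re = ρVD/μ = 855 · 3.376 · 0.261 / 0.0172 = 4.38e+04.
Re > 4000 → turbulent. Relative roughness ε/D = 1.8e-06/0.261 = 6.9e-06. Swamee-Jain: f = 0.25/(log₁₀[6.9e-06/3.7 + 5.74/4.38e+04^0.9])² = 0.25/(log₁₀[1.86e-06 + 0.000382])² = 0.25/(-3.416)² = 0.02142.
Total minor-loss coefficient ΣK = 1·9 + 1·0.13 + 1·0.54 = 9.67.
ΔP = [f·L/D + ΣK]·(ρV²/2) = [0.02142·155/0.261 + 9.67]·(855·3.376²/2) = [12.72 + 9.67]·4873 = 1.091e+05 Pa.
Q = ṁ/ρ = 154.4/855 = 0.1806 m³/s.
Pumping power P = QΔP = 0.1806·1.091e+05 = 19710 W = 19.7 kW.

P ≈ 19.7 kW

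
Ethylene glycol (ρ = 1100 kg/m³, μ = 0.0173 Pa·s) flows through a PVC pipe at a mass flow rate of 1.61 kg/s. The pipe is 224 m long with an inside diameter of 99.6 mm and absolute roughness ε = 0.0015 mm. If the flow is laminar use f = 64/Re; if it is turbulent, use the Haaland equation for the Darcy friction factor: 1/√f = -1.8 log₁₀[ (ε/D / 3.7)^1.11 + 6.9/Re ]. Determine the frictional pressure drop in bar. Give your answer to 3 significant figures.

ΔP ≈ 0.0235 bar

A = πD²/4 = π(0.0996)²/4 = 0.007791 m²; mean velocity V = ṁ/(ρA) = 1.61/(1100 · 0.007791) = 0.1879 m/s.
Reynolds number Re = ρVD/μ = 1100 · 0.1879 · 0.0996 / 0.0173 = 1190.
Re < 2300 → laminar flow, so f = 64/Re = 64/1190 = 0.0538 (the turbulent correlation is not needed).
Darcy-Weisbach: ΔP = f(L/D)(ρV²/2) = 0.0538·(224/0.0996)·(1100·0.1879²/2) = 0.0538·2249·19.41 = 2348 Pa.
ΔP = 2348 Pa = 0.0235 bar.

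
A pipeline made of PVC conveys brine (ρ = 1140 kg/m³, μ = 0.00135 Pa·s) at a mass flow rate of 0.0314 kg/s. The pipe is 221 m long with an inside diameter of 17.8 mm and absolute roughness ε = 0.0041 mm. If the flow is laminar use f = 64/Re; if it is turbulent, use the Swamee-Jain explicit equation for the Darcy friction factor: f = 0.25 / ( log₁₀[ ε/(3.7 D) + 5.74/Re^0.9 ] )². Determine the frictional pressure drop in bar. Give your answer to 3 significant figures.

A = πD²/4 = π(0.0178)²/4 = 0.0002488 m²; mean velocity V = ṁ/(ρA) = 0.0314/(1140 · 0.0002488) = 0.1107 m/s.
Reynolds number Re = ρVD/μ = 1140 · 0.1107 · 0.0178 / 0.00135 = 1664.
Re < 2300 → laminar flow, so f = 64/Re = 64/1664 = 0.03847 (the turbulent correlation is not needed).
Darcy-Weisbach: ΔP = f(L/D)(ρV²/2) = 0.03847·(221/0.0178)·(1140·0.1107²/2) = 0.03847·1.242e+04·6.983 = 3335 Pa.
ΔP = 3335 Pa = 0.0334 bar.

ΔP ≈ 0.0334 bar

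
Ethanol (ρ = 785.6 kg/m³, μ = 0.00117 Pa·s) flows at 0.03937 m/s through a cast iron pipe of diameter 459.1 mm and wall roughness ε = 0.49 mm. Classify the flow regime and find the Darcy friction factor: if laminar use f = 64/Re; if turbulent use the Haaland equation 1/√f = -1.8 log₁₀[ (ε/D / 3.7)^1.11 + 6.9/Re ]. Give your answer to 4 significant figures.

f ≈ 0.03084

Re = ρVD/μ = 785.6·0.03937·0.4591/0.00117 = 1.214e+04.
Re > 4000 → turbulent. ε/D = 0.00049/0.4591 = 0.00107; Haaland: 1/√f = -1.8 log₁₀[0.000118 + 0.000569] = 5.694, so f = 0.03084.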